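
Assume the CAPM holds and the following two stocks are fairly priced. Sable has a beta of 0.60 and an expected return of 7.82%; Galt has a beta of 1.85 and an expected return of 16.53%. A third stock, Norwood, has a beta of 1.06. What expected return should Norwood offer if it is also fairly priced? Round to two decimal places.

MRP (SML slope) = (16.53% − 7.82%) / (1.85 − 0.60) = 8.71% / 1.25 = 6.9680%
R_f (intercept) = 7.82% − 0.60 × 6.9680% = 3.6392%
E(R_Norwood) = R_f + β × MRP = 3.6392% + 1.06 × 6.9680% = 11.03%

11.03%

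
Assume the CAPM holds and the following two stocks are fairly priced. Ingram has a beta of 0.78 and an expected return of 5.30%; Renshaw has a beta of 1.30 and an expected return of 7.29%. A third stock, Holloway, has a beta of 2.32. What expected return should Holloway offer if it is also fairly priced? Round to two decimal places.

MRP (SML slope) = (7.29% − 5.30%) / (1.30 − 0.78) = 1.99% / 0.52 = 3.8269%
R_f (intercept) = 5.30% − 0.78 × 3.8269% = 2.3150%
E(R_Holloway) = R_f + β × MRP = 2.3150% + 2.32 × 3.8269% = 11.19%

11.19%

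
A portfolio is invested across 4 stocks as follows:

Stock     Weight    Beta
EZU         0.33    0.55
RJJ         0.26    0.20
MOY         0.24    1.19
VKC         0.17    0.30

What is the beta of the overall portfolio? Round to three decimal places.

β_P = Σ w_i β_i = 0.33×0.55 + 0.26×0.20 + 0.24×1.19 + 0.17×0.30 = 0.5701

0.570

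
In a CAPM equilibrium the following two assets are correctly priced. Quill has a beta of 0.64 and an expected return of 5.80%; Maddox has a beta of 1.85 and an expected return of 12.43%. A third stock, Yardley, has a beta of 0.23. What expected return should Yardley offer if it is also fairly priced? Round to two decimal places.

3.55%

MRP (SML slope) = (12.43% − 5.80%) / (1.85 − 0.64) = 6.63% / 1.21 = 5.4793%
R_f (intercept) = 5.80% − 0.64 × 5.4793% = 2.2932%
E(R_Yardley) = R_f + β × MRP = 2.2932% + 0.23 × 5.4793% = 3.55%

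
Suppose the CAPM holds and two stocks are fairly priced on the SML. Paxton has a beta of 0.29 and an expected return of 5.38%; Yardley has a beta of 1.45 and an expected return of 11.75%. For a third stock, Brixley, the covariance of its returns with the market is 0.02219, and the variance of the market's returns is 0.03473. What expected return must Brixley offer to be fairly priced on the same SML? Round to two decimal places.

MRP = (11.75% − 5.38%) / (1.45 − 0.29) = 5.4914%
R_f = 5.38% − 0.29 × 5.4914% = 3.7875%
β_Brixley = Cov / Var(R_m) = 0.02219 / 0.03473 = 0.6389
E(R_Brixley) = R_f + β × MRP = 3.7875% + 0.6389 × 5.4914% = 7.30%

7.30%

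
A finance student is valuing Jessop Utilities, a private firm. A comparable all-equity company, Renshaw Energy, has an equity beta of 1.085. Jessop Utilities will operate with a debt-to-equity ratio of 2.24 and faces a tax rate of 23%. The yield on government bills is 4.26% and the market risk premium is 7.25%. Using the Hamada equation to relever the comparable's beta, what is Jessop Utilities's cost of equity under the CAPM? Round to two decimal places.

25.69%

β_L = β_U × [1 + (1 − t)(D/E)] = 1.085 × [1 + (1 − 0.23) × 2.24]
    = 1.085 × [1 + 0.77 × 2.24] = 1.085 × 2.7248 = 2.9564
E(R) = R_f + β_L × MRP = 4.26% + 2.9564 × 7.25% = 25.69%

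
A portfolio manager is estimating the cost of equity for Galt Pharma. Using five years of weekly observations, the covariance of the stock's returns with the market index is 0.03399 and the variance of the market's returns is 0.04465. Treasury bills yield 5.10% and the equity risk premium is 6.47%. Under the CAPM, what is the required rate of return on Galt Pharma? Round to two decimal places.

10.03%

β = Cov(R_i, R_m) / Var(R_m) = 0.03399 / 0.04465 = 0.7613
E(R) = R_f + β × MRP = 5.10% + 0.7613 × 6.47% = 10.03%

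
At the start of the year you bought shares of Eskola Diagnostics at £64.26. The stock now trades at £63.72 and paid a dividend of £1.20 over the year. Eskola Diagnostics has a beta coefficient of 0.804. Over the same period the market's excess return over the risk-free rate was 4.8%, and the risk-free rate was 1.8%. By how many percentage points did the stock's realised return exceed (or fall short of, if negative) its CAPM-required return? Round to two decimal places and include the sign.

Realised HPR = (P1 + D1 − P0) / P0 = (63.72 + 1.20 − 64.26) / 64.26 = 0.66 / 64.26 = 1.0271%
CAPM required = R_f + β·MRP = 1.8% + 0.804 × 4.8% = 5.6592%
α = realised − required = 1.0271% − 5.6592% = -4.63%

-4.63%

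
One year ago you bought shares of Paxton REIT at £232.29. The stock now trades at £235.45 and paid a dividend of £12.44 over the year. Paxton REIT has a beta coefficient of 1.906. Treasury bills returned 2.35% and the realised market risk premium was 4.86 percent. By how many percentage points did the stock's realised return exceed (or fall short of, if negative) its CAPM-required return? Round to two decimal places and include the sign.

Realised HPR = (P1 + D1 − P0) / P0 = (235.45 + 12.44 − 232.29) / 232.29 = 15.60 / 232.29 = 6.7157%
CAPM required = R_f + β·MRP = 2.35% + 1.906 × 4.86% = 11.61316%
α = realised − required = 6.7157% − 11.61316% = -4.90%

-4.90%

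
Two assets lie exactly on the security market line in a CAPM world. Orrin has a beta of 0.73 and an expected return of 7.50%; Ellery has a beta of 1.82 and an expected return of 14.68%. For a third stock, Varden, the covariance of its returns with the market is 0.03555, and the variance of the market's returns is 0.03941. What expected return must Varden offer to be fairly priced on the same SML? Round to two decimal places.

MRP = (14.68% − 7.50%) / (1.82 − 0.73) = 6.5872%
R_f = 7.50% − 0.73 × 6.5872% = 2.6913%
β_Varden = Cov / Var(R_m) = 0.03555 / 0.03941 = 0.9021
E(R_Varden) = R_f + β × MRP = 2.6913% + 0.9021 × 6.5872% = 8.63%

8.63%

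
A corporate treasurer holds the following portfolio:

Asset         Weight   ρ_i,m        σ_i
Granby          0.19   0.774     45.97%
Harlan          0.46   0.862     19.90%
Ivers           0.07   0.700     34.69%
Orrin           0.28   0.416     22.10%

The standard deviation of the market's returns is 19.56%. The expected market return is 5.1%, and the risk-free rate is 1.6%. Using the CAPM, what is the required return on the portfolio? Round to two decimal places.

β_Granby = 0.774 × 45.97% / 19.56% = 1.8191
β_Harlan = 0.862 × 19.90% / 19.56% = 0.8770
β_Ivers = 0.700 × 34.69% / 19.56% = 1.2415
β_Orrin = 0.416 × 22.10% / 19.56% = 0.4700
β_P = Σ w_i β_i = 0.19×1.8191 + 0.46×0.8770 + 0.07×1.2415 + 0.28×0.4700 = 0.9676
MRP = 5.1% − 1.6% = 3.50%
E(R_P) = R_f + β_P × MRP = 1.6% + 0.9676 × 3.5% = 4.99%

4.99%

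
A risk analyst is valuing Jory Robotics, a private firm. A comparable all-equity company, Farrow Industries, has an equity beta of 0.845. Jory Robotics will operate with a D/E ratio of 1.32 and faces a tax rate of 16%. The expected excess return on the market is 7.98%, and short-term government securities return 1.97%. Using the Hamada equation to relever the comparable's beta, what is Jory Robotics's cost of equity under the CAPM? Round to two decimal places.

16.19%

β_L = β_U × [1 + (1 − t)(D/E)] = 0.845 × [1 + (1 − 0.16) × 1.32]
    = 0.845 × [1 + 0.84 × 1.32] = 0.845 × 2.1088 = 1.7819
E(R) = R_f + β_L × MRP = 1.97% + 1.7819 × 7.98% = 16.19%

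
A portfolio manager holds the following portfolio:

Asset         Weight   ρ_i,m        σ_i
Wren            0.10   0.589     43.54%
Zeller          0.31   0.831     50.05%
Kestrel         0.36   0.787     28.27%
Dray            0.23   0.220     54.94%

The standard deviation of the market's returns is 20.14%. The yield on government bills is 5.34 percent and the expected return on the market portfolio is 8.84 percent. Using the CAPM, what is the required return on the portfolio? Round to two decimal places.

9.90%

β_Wren = 0.589 × 43.54% / 20.14% = 1.2733
β_Zeller = 0.831 × 50.05% / 20.14% = 2.0651
β_Kestrel = 0.787 × 28.27% / 20.14% = 1.1047
β_Dray = 0.220 × 54.94% / 20.14% = 0.6001
β_P = Σ w_i β_i = 0.10×1.2733 + 0.31×2.0651 + 0.36×1.1047 + 0.23×0.6001 = 1.3032
MRP = 8.84% − 5.34% = 3.50%
E(R_P) = R_f + β_P × MRP = 5.34% + 1.3032 × 3.50% = 9.90%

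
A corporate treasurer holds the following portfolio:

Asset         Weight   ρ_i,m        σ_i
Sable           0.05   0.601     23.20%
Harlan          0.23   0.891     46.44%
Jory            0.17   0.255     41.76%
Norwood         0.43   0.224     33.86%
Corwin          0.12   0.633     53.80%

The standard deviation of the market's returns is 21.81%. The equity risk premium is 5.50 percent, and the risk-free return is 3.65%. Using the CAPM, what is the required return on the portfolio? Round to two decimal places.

β_Sable = 0.601 × 23.20% / 21.81% = 0.6393
β_Harlan = 0.891 × 46.44% / 21.81% = 1.8972
β_Jory = 0.255 × 41.76% / 21.81% = 0.4883
β_Norwood = 0.224 × 33.86% / 21.81% = 0.3478
β_Corwin = 0.633 × 53.80% / 21.81% = 1.5615
β_P = Σ w_i β_i = 0.05×0.6393 + 0.23×1.8972 + 0.17×0.4883 + 0.43×0.3478 + 0.12×1.5615 = 0.8883
E(R_P) = R_f + β_P × MRP = 3.65% + 0.8883 × 5.50% = 8.54%

8.54%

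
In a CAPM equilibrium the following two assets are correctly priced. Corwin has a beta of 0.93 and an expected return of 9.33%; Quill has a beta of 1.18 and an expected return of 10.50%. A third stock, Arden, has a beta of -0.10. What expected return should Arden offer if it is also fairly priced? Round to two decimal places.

4.51%

MRP (SML slope) = (10.50% − 9.33%) / (1.18 − 0.93) = 1.17% / 0.25 = 4.6800%
R_f (intercept) = 9.33% − 0.93 × 4.6800% = 4.9776%
E(R_Arden) = R_f + β × MRP = 4.9776% + -0.10 × 4.6800% = 4.51%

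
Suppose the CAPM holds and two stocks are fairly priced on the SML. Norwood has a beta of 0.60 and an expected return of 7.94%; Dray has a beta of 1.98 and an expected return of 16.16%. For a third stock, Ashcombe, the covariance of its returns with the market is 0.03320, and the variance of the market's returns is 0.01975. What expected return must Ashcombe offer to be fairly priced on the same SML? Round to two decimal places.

MRP = (16.16% − 7.94%) / (1.98 − 0.60) = 5.9565%
R_f = 7.94% − 0.60 × 5.9565% = 4.3661%
β_Ashcombe = Cov / Var(R_m) = 0.03320 / 0.01975 = 1.6810
E(R_Ashcombe) = R_f + β × MRP = 4.3661% + 1.6810 × 5.9565% = 14.38%

14.38%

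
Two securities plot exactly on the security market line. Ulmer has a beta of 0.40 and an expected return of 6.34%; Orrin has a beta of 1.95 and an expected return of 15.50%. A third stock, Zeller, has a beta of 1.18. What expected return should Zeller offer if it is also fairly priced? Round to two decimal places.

MRP (SML slope) = (15.50% − 6.34%) / (1.95 − 0.40) = 9.16% / 1.55 = 5.9097%
R_f (intercept) = 6.34% − 0.40 × 5.9097% = 3.9761%
E(R_Zeller) = R_f + β × MRP = 3.9761% + 1.18 × 5.9097% = 10.95%

10.95%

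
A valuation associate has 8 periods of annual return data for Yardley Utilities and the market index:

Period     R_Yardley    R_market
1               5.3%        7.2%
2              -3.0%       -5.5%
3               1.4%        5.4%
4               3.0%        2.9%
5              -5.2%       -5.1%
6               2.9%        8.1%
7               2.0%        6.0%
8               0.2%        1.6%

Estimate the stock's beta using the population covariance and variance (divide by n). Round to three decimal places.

0.591

Mean R_i = (5.3 − 3.0 + 1.4 + 3.0 − 5.2 + 2.9 + 2.0 + 0.2) / 8 = 0.8250%
Mean R_m = (7.2 − 5.5 + 5.4 + 2.9 − 5.1 + 8.1 + 6.0 + 1.6) / 8 = 2.5750%
Σ(R_i − R̄_i)(R_m − R̄_m) = 116.2550  ⇒  Cov = 116.2550 / 8 = 14.5319
Σ(R_m − R̄_m)² = 196.7950  ⇒  Var(R_m) = 196.7950 / 8 = 24.5994
β = Cov / Var(R_m) = 14.5319 / 24.5994 = 0.5907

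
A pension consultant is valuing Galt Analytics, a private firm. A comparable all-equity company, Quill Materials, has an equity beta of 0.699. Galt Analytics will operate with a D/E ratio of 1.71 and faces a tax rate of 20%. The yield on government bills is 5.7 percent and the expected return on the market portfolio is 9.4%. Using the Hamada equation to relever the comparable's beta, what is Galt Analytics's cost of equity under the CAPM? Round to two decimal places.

β_L = β_U × [1 + (1 − t)(D/E)] = 0.699 × [1 + (1 − 0.20) × 1.71]
    = 0.699 × [1 + 0.80 × 1.71] = 0.699 × 2.3680 = 1.6552
MRP = 9.4% − 5.7% = 3.70%
E(R) = R_f + β_L × MRP = 5.7% + 1.6552 × 3.7% = 11.82%

11.82%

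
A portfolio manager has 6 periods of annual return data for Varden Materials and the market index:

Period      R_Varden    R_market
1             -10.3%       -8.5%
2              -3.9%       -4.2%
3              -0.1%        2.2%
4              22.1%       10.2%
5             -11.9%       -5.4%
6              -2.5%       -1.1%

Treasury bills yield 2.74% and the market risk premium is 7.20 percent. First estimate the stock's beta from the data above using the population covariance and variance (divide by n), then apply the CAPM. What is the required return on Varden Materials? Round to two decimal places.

15.38%

Mean R_i = (-10.3 − 3.9 − 0.1 + 22.1 − 11.9 − 2.5) / 6 = -1.1000%
Mean R_m = (-8.5 − 4.2 + 2.2 + 10.2 − 5.4 − 1.1) / 6 = -1.1333%
Σ(R_i − R̄_i)(R_m − R̄_m) = 388.6600  ⇒  Cov = 388.6600 / 6 = 64.7767
Σ(R_m − R̄_m)² = 221.4333  ⇒  Var(R_m) = 221.4333 / 6 = 36.9056
β = Cov / Var(R_m) = 64.7767 / 36.9056 = 1.7552
E(R) = R_f + β × MRP = 2.74% + 1.7552 × 7.20% = 15.38%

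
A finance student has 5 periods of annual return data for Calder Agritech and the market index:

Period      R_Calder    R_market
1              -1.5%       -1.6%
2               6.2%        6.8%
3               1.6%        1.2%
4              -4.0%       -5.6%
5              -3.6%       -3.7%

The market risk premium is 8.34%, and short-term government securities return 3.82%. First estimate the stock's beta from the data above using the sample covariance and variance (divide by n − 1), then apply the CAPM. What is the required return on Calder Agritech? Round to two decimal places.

11.08%

Mean R_i = (-1.5 + 6.2 + 1.6 − 4.0 − 3.6) / 5 = -0.2600%
Mean R_m = (-1.6 + 6.8 + 1.2 − 5.6 − 3.7) / 5 = -0.5800%
Σ(R_i − R̄_i)(R_m − R̄_m) = 81.4460  ⇒  Cov = 81.4460 / 4 = 20.3615
Σ(R_m − R̄_m)² = 93.6080  ⇒  Var(R_m) = 93.6080 / 4 = 23.4020
β = Cov / Var(R_m) = 20.3615 / 23.4020 = 0.8701
E(R) = R_f + β × MRP = 3.82% + 0.8701 × 8.34% = 11.08%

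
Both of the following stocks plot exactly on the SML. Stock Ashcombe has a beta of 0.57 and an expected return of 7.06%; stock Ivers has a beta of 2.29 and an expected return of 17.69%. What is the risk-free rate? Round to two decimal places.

Both satisfy E(R) = R_f + β·MRP, so the slope of the SML is
MRP = (17.69% − 7.06%) / (2.29 − 0.57) = 10.63% / 1.72 = 6.1802%
R_f = E(R_Ashcombe) − β_Ashcombe·MRP = 7.06% − 0.57 × 6.1802% = 3.5373%

3.54%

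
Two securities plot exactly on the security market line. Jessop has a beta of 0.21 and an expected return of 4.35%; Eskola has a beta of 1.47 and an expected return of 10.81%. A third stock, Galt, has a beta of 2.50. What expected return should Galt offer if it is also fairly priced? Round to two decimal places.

MRP (SML slope) = (10.81% − 4.35%) / (1.47 − 0.21) = 6.46% / 1.26 = 5.1270%
R_f (intercept) = 4.35% − 0.21 × 5.1270% = 3.2733%
E(R_Galt) = R_f + β × MRP = 3.2733% + 2.50 × 5.1270% = 16.09%

16.09%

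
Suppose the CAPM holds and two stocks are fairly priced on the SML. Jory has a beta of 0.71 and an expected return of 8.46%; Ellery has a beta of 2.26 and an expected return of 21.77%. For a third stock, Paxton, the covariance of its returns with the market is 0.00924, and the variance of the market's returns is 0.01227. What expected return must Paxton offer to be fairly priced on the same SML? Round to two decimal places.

8.83%

MRP = (21.77% − 8.46%) / (2.26 − 0.71) = 8.5871%
R_f = 8.46% − 0.71 × 8.5871% = 2.3632%
β_Paxton = Cov / Var(R_m) = 0.00924 / 0.01227 = 0.7531
E(R_Paxton) = R_f + β × MRP = 2.3632% + 0.7531 × 8.5871% = 8.83%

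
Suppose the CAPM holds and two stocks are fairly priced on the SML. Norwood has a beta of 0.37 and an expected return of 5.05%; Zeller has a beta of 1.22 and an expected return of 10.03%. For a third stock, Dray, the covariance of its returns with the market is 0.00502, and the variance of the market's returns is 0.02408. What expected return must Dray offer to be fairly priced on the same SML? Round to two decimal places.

MRP = (10.03% − 5.05%) / (1.22 − 0.37) = 5.8588%
R_f = 5.05% − 0.37 × 5.8588% = 2.8822%
β_Dray = Cov / Var(R_m) = 0.00502 / 0.02408 = 0.2085
E(R_Dray) = R_f + β × MRP = 2.8822% + 0.2085 × 5.8588% = 4.10%

4.10%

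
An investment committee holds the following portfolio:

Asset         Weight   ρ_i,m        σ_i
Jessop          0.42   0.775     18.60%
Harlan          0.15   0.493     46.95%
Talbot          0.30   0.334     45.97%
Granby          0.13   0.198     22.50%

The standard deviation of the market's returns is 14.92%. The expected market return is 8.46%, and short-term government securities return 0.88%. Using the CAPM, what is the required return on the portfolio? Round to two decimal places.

β_Jessop = 0.775 × 18.60% / 14.92% = 0.9662
β_Harlan = 0.493 × 46.95% / 14.92% = 1.5514
β_Talbot = 0.334 × 45.97% / 14.92% = 1.0291
β_Granby = 0.198 × 22.50% / 14.92% = 0.2986
β_P = Σ w_i β_i = 0.42×0.9662 + 0.15×1.5514 + 0.30×1.0291 + 0.13×0.2986 = 0.9861
MRP = 8.46% − 0.88% = 7.58%
E(R_P) = R_f + β_P × MRP = 0.88% + 0.9861 × 7.58% = 8.35%

8.35%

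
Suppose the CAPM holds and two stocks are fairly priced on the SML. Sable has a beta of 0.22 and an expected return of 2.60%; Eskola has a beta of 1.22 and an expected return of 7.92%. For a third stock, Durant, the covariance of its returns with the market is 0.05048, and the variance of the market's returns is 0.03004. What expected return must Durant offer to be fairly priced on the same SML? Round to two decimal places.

10.37%

MRP = (7.92% − 2.60%) / (1.22 − 0.22) = 5.3200%
R_f = 2.60% − 0.22 × 5.3200% = 1.4296%
β_Durant = Cov / Var(R_m) = 0.05048 / 0.03004 = 1.6804
E(R_Durant) = R_f + β × MRP = 1.4296% + 1.6804 × 5.3200% = 10.37%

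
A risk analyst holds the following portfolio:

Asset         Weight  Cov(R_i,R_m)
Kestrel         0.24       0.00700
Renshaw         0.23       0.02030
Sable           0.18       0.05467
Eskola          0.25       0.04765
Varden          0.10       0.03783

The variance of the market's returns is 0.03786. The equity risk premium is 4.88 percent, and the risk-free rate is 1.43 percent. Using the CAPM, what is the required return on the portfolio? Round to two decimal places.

β_Kestrel = 0.00700 / 0.03786 = 0.1849
β_Renshaw = 0.02030 / 0.03786 = 0.5362
β_Sable = 0.05467 / 0.03786 = 1.4440
β_Eskola = 0.04765 / 0.03786 = 1.2586
β_Varden = 0.03783 / 0.03786 = 0.9992
β_P = Σ w_i β_i = 0.24×0.1849 + 0.23×0.5362 + 0.18×1.4440 + 0.25×1.2586 + 0.10×0.9992 = 0.8422
E(R_P) = R_f + β_P × MRP = 1.43% + 0.8422 × 4.88% = 5.54%

5.54%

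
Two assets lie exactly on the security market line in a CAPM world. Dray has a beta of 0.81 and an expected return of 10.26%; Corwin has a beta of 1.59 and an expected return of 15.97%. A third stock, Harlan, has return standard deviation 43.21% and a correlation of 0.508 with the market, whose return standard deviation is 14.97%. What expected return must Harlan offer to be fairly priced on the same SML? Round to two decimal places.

15.06%

MRP = (15.97% − 10.26%) / (1.59 − 0.81) = 7.3205%
R_f = 10.26% − 0.81 × 7.3205% = 4.3304%
β_Harlan = ρ·σ_i/σ_m = 0.508 × 43.21 / 14.97 = 1.4663
E(R_Harlan) = R_f + β × MRP = 4.3304% + 1.4663 × 7.3205% = 15.06%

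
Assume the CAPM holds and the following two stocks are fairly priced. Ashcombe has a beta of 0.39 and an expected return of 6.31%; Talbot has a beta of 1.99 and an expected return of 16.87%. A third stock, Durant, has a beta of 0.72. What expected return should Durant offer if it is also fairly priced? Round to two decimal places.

MRP (SML slope) = (16.87% − 6.31%) / (1.99 − 0.39) = 10.56% / 1.60 = 6.6000%
R_f (intercept) = 6.31% − 0.39 × 6.6000% = 3.7360%
E(R_Durant) = R_f + β × MRP = 3.7360% + 0.72 × 6.6000% = 8.49%

8.49%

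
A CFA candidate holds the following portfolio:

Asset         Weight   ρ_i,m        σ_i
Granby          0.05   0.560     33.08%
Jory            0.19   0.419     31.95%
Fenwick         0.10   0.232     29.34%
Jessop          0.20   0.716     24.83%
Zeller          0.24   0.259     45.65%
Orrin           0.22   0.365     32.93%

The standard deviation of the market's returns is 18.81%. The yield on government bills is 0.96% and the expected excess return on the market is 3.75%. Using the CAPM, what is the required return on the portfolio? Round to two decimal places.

3.59%

β_Granby = 0.560 × 33.08% / 18.81% = 0.9848
β_Jory = 0.419 × 31.95% / 18.81% = 0.7117
β_Fenwick = 0.232 × 29.34% / 18.81% = 0.3619
β_Jessop = 0.716 × 24.83% / 18.81% = 0.9452
β_Zeller = 0.259 × 45.65% / 18.81% = 0.6286
β_Orrin = 0.365 × 32.93% / 18.81% = 0.6390
β_P = Σ w_i β_i = 0.05×0.9848 + 0.19×0.7117 + 0.10×0.3619 + 0.20×0.9452 + 0.24×0.6286 + 0.22×0.6390 = 0.7011
E(R_P) = R_f + β_P × MRP = 0.96% + 0.7011 × 3.75% = 3.59%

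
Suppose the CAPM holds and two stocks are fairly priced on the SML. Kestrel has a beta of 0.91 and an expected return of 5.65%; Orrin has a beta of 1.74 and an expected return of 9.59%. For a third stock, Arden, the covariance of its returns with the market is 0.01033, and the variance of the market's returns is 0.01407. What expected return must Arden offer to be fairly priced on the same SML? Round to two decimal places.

4.82%

MRP = (9.59% − 5.65%) / (1.74 − 0.91) = 4.7470%
R_f = 5.65% − 0.91 × 4.7470% = 1.3302%
β_Arden = Cov / Var(R_m) = 0.01033 / 0.01407 = 0.7342
E(R_Arden) = R_f + β × MRP = 1.3302% + 0.7342 × 4.7470% = 4.82%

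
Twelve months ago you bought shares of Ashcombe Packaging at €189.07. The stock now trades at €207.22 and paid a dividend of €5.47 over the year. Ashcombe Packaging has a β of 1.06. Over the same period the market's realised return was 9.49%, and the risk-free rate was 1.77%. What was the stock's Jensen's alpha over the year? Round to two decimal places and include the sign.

Realised HPR = (P1 + D1 − P0) / P0 = (207.22 + 5.47 − 189.07) / 189.07 = 23.62 / 189.07 = 12.4927%
MRP = 9.49% − 1.77% = 7.72%
CAPM required = R_f + β·MRP = 1.77% + 1.06 × 7.72% = 9.9532%
α = realised − required = 12.4927% − 9.9532% = +2.54%

+2.54%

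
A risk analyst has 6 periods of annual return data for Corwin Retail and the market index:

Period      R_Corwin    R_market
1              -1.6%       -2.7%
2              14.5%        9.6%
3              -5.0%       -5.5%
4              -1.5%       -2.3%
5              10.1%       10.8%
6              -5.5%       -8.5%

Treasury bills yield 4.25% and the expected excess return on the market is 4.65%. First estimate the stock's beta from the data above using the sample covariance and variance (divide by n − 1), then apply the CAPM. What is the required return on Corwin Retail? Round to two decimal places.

8.96%

Mean R_i = (-1.6 + 14.5 − 5.0 − 1.5 + 10.1 − 5.5) / 6 = 1.8333%
Mean R_m = (-2.7 + 9.6 − 5.5 − 2.3 + 10.8 − 8.5) / 6 = 0.2333%
Σ(R_i − R̄_i)(R_m − R̄_m) = 327.7333  ⇒  Cov = 327.7333 / 5 = 65.5467
Σ(R_m − R̄_m)² = 323.5533  ⇒  Var(R_m) = 323.5533 / 5 = 64.7107
β = Cov / Var(R_m) = 65.5467 / 64.7107 = 1.0129
E(R) = R_f + β × MRP = 4.25% + 1.0129 × 4.65% = 8.96%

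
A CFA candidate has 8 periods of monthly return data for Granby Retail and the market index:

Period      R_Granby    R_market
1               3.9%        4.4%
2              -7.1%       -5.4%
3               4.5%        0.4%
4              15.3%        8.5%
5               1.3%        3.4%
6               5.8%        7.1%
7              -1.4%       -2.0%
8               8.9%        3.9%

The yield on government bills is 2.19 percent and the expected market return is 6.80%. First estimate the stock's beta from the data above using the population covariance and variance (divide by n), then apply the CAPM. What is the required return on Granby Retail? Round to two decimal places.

Mean R_i = (3.9 − 7.1 + 4.5 + 15.3 + 1.3 + 5.8 − 1.4 + 8.9) / 8 = 3.9000%
Mean R_m = (4.4 − 5.4 + 0.4 + 8.5 + 3.4 + 7.1 − 2.0 + 3.9) / 8 = 2.5375%
Σ(R_i − R̄_i)(R_m − R̄_m) = 191.2900  ⇒  Cov = 191.2900 / 8 = 23.9113
Σ(R_m − R̄_m)² = 150.5988  ⇒  Var(R_m) = 150.5988 / 8 = 18.8249
β = Cov / Var(R_m) = 23.9113 / 18.8249 = 1.2702
MRP = 6.80% − 2.19% = 4.61%
E(R) = R_f + β × MRP = 2.19% + 1.2702 × 4.61% = 8.05%

8.05%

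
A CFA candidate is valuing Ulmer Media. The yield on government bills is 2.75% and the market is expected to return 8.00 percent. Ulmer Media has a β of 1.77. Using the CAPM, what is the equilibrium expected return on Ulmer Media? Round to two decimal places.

Market risk premium = E(R_m) − R_f = 8.00% − 2.75% = 5.25%
E(R) = R_f + β × MRP = 2.75% + 1.77 × 5.25% = 12.04%

12.04%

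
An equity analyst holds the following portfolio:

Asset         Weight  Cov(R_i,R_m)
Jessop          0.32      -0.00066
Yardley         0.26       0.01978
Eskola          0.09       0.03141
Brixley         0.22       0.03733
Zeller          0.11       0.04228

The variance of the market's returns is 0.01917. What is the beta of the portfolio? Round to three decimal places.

β_Jessop = -0.00066 / 0.01917 = -0.0344
β_Yardley = 0.01978 / 0.01917 = 1.0318
β_Eskola = 0.03141 / 0.01917 = 1.6385
β_Brixley = 0.03733 / 0.01917 = 1.9473
β_Zeller = 0.04228 / 0.01917 = 2.2055
β_P = Σ w_i β_i = 0.32×-0.0344 + 0.26×1.0318 + 0.09×1.6385 + 0.22×1.9473 + 0.11×2.2055 = 1.0757

1.076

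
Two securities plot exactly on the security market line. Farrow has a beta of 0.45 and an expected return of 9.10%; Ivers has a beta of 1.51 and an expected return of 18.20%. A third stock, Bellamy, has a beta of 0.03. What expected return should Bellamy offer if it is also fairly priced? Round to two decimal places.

5.49%

MRP (SML slope) = (18.20% − 9.10%) / (1.51 − 0.45) = 9.10% / 1.06 = 8.5849%
R_f (intercept) = 9.10% − 0.45 × 8.5849% = 5.2368%
E(R_Bellamy) = R_f + β × MRP = 5.2368% + 0.03 × 8.5849% = 5.49%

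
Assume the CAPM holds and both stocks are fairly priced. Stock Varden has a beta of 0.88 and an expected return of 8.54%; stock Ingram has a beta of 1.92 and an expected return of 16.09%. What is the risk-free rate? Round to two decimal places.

Both satisfy E(R) = R_f + β·MRP, so the slope of the SML is
MRP = (16.09% − 8.54%) / (1.92 − 0.88) = 7.55% / 1.04 = 7.2596%
R_f = E(R_Varden) − β_Varden·MRP = 8.54% − 0.88 × 7.2596% = 2.1516%

2.15%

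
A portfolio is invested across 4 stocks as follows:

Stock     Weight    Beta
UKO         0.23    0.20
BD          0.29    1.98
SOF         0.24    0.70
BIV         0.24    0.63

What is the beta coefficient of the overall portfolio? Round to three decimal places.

0.939

β_P = Σ w_i β_i = 0.23×0.20 + 0.29×1.98 + 0.24×0.70 + 0.24×0.63 = 0.9394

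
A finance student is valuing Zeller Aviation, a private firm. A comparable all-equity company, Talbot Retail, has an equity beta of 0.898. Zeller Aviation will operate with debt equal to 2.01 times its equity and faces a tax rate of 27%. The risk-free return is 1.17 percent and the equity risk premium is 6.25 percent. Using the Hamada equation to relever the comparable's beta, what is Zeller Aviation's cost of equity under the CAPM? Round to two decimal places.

15.02%

β_L = β_U × [1 + (1 − t)(D/E)] = 0.898 × [1 + (1 − 0.27) × 2.01]
    = 0.898 × [1 + 0.73 × 2.01] = 0.898 × 2.4673 = 2.2156
E(R) = R_f + β_L × MRP = 1.17% + 2.2156 × 6.25% = 15.02%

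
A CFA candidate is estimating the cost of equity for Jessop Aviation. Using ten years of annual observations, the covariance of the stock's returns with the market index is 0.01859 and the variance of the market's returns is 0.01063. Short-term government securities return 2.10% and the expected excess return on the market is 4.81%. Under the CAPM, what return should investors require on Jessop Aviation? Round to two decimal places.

10.51%

β = Cov(R_i, R_m) / Var(R_m) = 0.01859 / 0.01063 = 1.7488
E(R) = R_f + β × MRP = 2.10% + 1.7488 × 4.81% = 10.51%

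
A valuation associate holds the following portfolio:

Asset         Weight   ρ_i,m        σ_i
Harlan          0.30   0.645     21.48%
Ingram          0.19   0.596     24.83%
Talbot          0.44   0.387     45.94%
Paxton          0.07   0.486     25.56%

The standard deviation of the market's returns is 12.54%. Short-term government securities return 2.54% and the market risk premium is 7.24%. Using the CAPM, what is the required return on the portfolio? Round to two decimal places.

11.58%

β_Harlan = 0.645 × 21.48% / 12.54% = 1.1048
β_Ingram = 0.596 × 24.83% / 12.54% = 1.1801
β_Talbot = 0.387 × 45.94% / 12.54% = 1.4178
β_Paxton = 0.486 × 25.56% / 12.54% = 0.9906
β_P = Σ w_i β_i = 0.30×1.1048 + 0.19×1.1801 + 0.44×1.4178 + 0.07×0.9906 = 1.2488
E(R_P) = R_f + β_P × MRP = 2.54% + 1.2488 × 7.24% = 11.58%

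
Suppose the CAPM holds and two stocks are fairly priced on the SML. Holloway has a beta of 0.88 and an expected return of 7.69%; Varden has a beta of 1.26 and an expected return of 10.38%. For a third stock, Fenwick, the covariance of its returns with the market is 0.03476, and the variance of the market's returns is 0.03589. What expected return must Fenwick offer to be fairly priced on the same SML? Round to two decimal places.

MRP = (10.38% − 7.69%) / (1.26 − 0.88) = 7.0789%
R_f = 7.69% − 0.88 × 7.0789% = 1.4606%
β_Fenwick = Cov / Var(R_m) = 0.03476 / 0.03589 = 0.9685
E(R_Fenwick) = R_f + β × MRP = 1.4606% + 0.9685 × 7.0789% = 8.32%

8.32%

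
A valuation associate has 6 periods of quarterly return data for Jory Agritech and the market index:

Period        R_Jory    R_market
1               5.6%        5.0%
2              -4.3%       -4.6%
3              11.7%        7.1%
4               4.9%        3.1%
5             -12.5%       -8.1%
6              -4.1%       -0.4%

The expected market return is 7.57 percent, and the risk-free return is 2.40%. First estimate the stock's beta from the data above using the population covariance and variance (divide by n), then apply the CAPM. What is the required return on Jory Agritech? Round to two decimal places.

Mean R_i = (5.6 − 4.3 + 11.7 + 4.9 − 12.5 − 4.1) / 6 = 0.2167%
Mean R_m = (5.0 − 4.6 + 7.1 + 3.1 − 8.1 − 0.4) / 6 = 0.3500%
Σ(R_i − R̄_i)(R_m − R̄_m) = 248.4750  ⇒  Cov = 248.4750 / 6 = 41.4125
Σ(R_m − R̄_m)² = 171.2150  ⇒  Var(R_m) = 171.2150 / 6 = 28.5358
β = Cov / Var(R_m) = 41.4125 / 28.5358 = 1.4512
MRP = 7.57% − 2.40% = 5.17%
E(R) = R_f + β × MRP = 2.40% + 1.4512 × 5.17% = 9.90%

9.90%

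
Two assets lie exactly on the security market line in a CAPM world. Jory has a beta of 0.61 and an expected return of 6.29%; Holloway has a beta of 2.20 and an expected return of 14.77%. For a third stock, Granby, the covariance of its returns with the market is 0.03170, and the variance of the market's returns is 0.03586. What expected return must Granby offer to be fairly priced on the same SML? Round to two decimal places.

7.75%

MRP = (14.77% − 6.29%) / (2.20 − 0.61) = 5.3333%
R_f = 6.29% − 0.61 × 5.3333% = 3.0367%
β_Granby = Cov / Var(R_m) = 0.03170 / 0.03586 = 0.8840
E(R_Granby) = R_f + β × MRP = 3.0367% + 0.8840 × 5.3333% = 7.75%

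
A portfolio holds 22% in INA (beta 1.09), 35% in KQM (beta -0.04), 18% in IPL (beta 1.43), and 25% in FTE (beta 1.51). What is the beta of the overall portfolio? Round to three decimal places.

0.861

β_P = Σ w_i β_i = 0.22×1.09 + 0.35×-0.04 + 0.18×1.43 + 0.25×1.51 = 0.8607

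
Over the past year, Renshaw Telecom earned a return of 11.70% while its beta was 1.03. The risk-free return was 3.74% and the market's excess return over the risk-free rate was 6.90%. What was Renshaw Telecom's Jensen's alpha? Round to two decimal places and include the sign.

+0.85%

CAPM benchmark = R_f + β(R_m − R_f) = 3.74% + 1.03 × 6.90% = 10.8470%
α = actual − benchmark = 11.70% − 10.8470% = +0.85%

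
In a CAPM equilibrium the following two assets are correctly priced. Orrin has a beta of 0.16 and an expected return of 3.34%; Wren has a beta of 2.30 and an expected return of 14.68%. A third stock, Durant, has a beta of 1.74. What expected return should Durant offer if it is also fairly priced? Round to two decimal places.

11.71%

MRP (SML slope) = (14.68% − 3.34%) / (2.30 − 0.16) = 11.34% / 2.14 = 5.2991%
R_f (intercept) = 3.34% − 0.16 × 5.2991% = 2.4921%
E(R_Durant) = R_f + β × MRP = 2.4921% + 1.74 × 5.2991% = 11.71%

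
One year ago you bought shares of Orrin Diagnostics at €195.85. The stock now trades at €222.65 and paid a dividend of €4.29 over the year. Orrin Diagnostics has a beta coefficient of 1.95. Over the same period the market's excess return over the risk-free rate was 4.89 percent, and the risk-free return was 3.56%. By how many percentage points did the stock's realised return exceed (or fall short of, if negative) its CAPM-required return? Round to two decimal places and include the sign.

+2.78%

Realised HPR = (P1 + D1 − P0) / P0 = (222.65 + 4.29 − 195.85) / 195.85 = 31.09 / 195.85 = 15.8744%
CAPM required = R_f + β·MRP = 3.56% + 1.95 × 4.89% = 13.0955%
α = realised − required = 15.8744% − 13.0955% = +2.78%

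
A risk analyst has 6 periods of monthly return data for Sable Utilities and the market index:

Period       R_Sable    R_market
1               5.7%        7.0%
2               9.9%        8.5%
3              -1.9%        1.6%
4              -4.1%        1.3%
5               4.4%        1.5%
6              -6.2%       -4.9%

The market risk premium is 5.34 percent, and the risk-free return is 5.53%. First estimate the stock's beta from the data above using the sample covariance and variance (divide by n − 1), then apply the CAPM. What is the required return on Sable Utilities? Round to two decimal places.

Mean R_i = (5.7 + 9.9 − 1.9 − 4.1 + 4.4 − 6.2) / 6 = 1.3000%
Mean R_m = (7.0 + 8.5 + 1.6 + 1.3 + 1.5 − 4.9) / 6 = 2.5000%
Σ(R_i − R̄_i)(R_m − R̄_m) = 133.1600  ⇒  Cov = 133.1600 / 5 = 26.6320
Σ(R_m − R̄_m)² = 114.2600  ⇒  Var(R_m) = 114.2600 / 5 = 22.8520
β = Cov / Var(R_m) = 26.6320 / 22.8520 = 1.1654
E(R) = R_f + β × MRP = 5.53% + 1.1654 × 5.34% = 11.75%

11.75%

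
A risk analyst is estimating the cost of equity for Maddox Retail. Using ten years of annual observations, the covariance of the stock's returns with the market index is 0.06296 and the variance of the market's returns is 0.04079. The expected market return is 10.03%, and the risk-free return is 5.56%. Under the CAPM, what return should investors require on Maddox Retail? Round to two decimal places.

12.46%

β = Cov(R_i, R_m) / Var(R_m) = 0.06296 / 0.04079 = 1.5435
MRP = 10.03% − 5.56% = 4.47%
E(R) = R_f + β × MRP = 5.56% + 1.5435 × 4.47% = 12.46%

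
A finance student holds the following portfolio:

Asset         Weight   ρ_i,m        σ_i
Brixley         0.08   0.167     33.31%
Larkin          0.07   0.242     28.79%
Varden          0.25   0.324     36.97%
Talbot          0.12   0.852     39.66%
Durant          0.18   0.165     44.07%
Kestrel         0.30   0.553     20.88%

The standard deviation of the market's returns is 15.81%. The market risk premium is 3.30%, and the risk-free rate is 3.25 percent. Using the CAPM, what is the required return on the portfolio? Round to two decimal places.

β_Brixley = 0.167 × 33.31% / 15.81% = 0.3519
β_Larkin = 0.242 × 28.79% / 15.81% = 0.4407
β_Varden = 0.324 × 36.97% / 15.81% = 0.7576
β_Talbot = 0.852 × 39.66% / 15.81% = 2.1373
β_Durant = 0.165 × 44.07% / 15.81% = 0.4599
β_Kestrel = 0.553 × 20.88% / 15.81% = 0.7303
β_P = Σ w_i β_i = 0.08×0.3519 + 0.07×0.4407 + 0.25×0.7576 + 0.12×2.1373 + 0.18×0.4599 + 0.30×0.7303 = 0.8067
E(R_P) = R_f + β_P × MRP = 3.25% + 0.8067 × 3.30% = 5.91%

5.91%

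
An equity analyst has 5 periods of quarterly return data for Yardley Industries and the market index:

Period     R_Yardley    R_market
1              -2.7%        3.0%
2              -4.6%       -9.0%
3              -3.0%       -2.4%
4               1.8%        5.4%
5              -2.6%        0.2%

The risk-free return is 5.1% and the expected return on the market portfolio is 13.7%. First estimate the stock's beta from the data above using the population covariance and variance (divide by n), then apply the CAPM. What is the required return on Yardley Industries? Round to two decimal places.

Mean R_i = (-2.7 − 4.6 − 3.0 + 1.8 − 2.6) / 5 = -2.2200%
Mean R_m = (3.0 − 9.0 − 2.4 + 5.4 + 0.2) / 5 = -0.5600%
Σ(R_i − R̄_i)(R_m − R̄_m) = 43.4840  ⇒  Cov = 43.4840 / 5 = 8.6968
Σ(R_m − R̄_m)² = 123.3920  ⇒  Var(R_m) = 123.3920 / 5 = 24.6784
β = Cov / Var(R_m) = 8.6968 / 24.6784 = 0.3524
MRP = 13.7% − 5.1% = 8.60%
E(R) = R_f + β × MRP = 5.1% + 0.3524 × 8.6% = 8.13%

8.13%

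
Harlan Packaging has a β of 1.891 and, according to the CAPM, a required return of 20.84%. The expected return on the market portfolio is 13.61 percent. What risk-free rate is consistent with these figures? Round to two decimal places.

5.50%

E(R) = R_f + β(E(R_m) − R_f) = R_f(1 − β) + β·E(R_m)
20.84% = R_f × (1 − 1.891) + 1.891 × 13.61%
20.84% = R_f × -0.891 + 25.73651%
R_f = (20.84% − 25.73651%) / -0.891 = 5.50%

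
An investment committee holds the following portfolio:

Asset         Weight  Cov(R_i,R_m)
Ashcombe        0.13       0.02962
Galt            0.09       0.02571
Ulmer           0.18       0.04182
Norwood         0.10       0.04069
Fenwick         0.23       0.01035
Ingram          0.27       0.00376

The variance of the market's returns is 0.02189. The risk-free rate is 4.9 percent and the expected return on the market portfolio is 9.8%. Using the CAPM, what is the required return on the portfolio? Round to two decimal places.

9.64%

β_Ashcombe = 0.02962 / 0.02189 = 1.3531
β_Galt = 0.02571 / 0.02189 = 1.1745
β_Ulmer = 0.04182 / 0.02189 = 1.9105
β_Norwood = 0.04069 / 0.02189 = 1.8588
β_Fenwick = 0.01035 / 0.02189 = 0.4728
β_Ingram = 0.00376 / 0.02189 = 0.1718
β_P = Σ w_i β_i = 0.13×1.3531 + 0.09×1.1745 + 0.18×1.9105 + 0.10×1.8588 + 0.23×0.4728 + 0.27×0.1718 = 0.9665
MRP = 9.8% − 4.9% = 4.90%
E(R_P) = R_f + β_P × MRP = 4.9% + 0.9665 × 4.9% = 9.64%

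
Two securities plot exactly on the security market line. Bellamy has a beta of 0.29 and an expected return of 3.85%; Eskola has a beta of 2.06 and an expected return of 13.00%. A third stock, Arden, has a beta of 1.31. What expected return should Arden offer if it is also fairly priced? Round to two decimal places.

9.12%

MRP (SML slope) = (13.00% − 3.85%) / (2.06 − 0.29) = 9.15% / 1.77 = 5.1695%
R_f (intercept) = 3.85% − 0.29 × 5.1695% = 2.3508%
E(R_Arden) = R_f + β × MRP = 2.3508% + 1.31 × 5.1695% = 9.12%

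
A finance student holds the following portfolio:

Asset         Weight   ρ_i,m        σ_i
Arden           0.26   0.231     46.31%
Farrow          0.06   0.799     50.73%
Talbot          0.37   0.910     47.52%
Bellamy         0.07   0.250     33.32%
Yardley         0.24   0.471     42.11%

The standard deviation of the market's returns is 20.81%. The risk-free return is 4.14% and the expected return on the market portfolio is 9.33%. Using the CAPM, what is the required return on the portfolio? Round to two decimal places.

β_Arden = 0.231 × 46.31% / 20.81% = 0.5141
β_Farrow = 0.799 × 50.73% / 20.81% = 1.9478
β_Talbot = 0.910 × 47.52% / 20.81% = 2.0780
β_Bellamy = 0.250 × 33.32% / 20.81% = 0.4003
β_Yardley = 0.471 × 42.11% / 20.81% = 0.9531
β_P = Σ w_i β_i = 0.26×0.5141 + 0.06×1.9478 + 0.37×2.0780 + 0.07×0.4003 + 0.24×0.9531 = 1.2762
MRP = 9.33% − 4.14% = 5.19%
E(R_P) = R_f + β_P × MRP = 4.14% + 1.2762 × 5.19% = 10.76%

10.76%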